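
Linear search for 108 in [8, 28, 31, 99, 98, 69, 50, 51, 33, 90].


i=0: 8!=108
i=1: 28!=108
i=2: 31!=108
i=3: 99!=108
i=4: 98!=108
i=5: 69!=108
i=6: 50!=108
i=7: 51!=108
i=8: 33!=108
i=9: 90!=108

Not found, 10 comps


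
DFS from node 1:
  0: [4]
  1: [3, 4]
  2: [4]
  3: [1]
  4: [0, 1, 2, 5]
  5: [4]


Visit 1, push [4, 3]
Visit 3, push []
Visit 4, push [5, 2, 0]
Visit 0, push []
Visit 2, push []
Visit 5, push []

DFS order: [1, 3, 4, 0, 2, 5]


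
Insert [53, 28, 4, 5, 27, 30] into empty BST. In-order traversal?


Insert 53: root
Insert 28: L from 53
Insert 4: L from 53 -> L from 28
Insert 5: L from 53 -> L from 28 -> R from 4
Insert 27: L from 53 -> L from 28 -> R from 4 -> R from 5
Insert 30: L from 53 -> R from 28

In-order: [4, 5, 27, 28, 30, 53]


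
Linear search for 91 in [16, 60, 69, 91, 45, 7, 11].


i=0: 16!=91
i=1: 60!=91
i=2: 69!=91
i=3: 91==91 found!

Found at 3, 4 comps


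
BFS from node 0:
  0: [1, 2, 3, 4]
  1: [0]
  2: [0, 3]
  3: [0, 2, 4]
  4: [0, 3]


Visit 0, enqueue [1, 2, 3, 4]
Visit 1, enqueue []
Visit 2, enqueue []
Visit 3, enqueue []
Visit 4, enqueue []

BFS order: [0, 1, 2, 3, 4]


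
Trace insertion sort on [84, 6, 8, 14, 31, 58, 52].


Initial: [84, 6, 8, 14, 31, 58, 52]
Insert 6: [6, 84, 8, 14, 31, 58, 52]
Insert 8: [6, 8, 84, 14, 31, 58, 52]
Insert 14: [6, 8, 14, 84, 31, 58, 52]
Insert 31: [6, 8, 14, 31, 84, 58, 52]
Insert 58: [6, 8, 14, 31, 58, 84, 52]
Insert 52: [6, 8, 14, 31, 52, 58, 84]

Sorted: [6, 8, 14, 31, 52, 58, 84]


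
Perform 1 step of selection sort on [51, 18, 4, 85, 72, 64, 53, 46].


Initial: [51, 18, 4, 85, 72, 64, 53, 46]
Step 1: min=4 at 2
  Swap: [4, 18, 51, 85, 72, 64, 53, 46]

After 1 step: [4, 18, 51, 85, 72, 64, 53, 46]


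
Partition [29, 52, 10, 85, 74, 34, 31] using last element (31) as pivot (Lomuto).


Pivot: 31
  29 <= 31: advance i (no swap)
  10 <= 31: swap -> [29, 10, 52, 85, 74, 34, 31]
Place pivot at 2: [29, 10, 31, 85, 74, 34, 52]

Partitioned: [29, 10, 31, 85, 74, 34, 52]


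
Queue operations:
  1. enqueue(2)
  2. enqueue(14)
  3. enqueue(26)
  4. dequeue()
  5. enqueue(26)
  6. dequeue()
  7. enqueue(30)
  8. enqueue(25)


enqueue(2) -> [2]
enqueue(14) -> [2, 14]
enqueue(26) -> [2, 14, 26]
dequeue()->2, [14, 26]
enqueue(26) -> [14, 26, 26]
dequeue()->14, [26, 26]
enqueue(30) -> [26, 26, 30]
enqueue(25) -> [26, 26, 30, 25]

Final queue: [26, 26, 30, 25]


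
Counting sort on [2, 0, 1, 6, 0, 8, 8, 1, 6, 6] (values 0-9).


Input: [2, 0, 1, 6, 0, 8, 8, 1, 6, 6]
Counts: [2, 2, 1, 0, 0, 0, 3, 0, 2, 0]

Sorted: [0, 0, 1, 1, 2, 6, 6, 6, 8, 8]


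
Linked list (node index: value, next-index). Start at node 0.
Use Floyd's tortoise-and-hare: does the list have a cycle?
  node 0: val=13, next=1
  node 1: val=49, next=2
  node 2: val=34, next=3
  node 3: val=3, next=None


Floyd's tortoise (slow, +1) and hare (fast, +2):
  init: slow=0, fast=0
  step 1: slow=1, fast=2
  step 2: fast 2->3->None, no cycle

Cycle: no


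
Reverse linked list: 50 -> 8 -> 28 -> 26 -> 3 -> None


Step 1: curr=50, set curr.next=prev(None) | reversed so far: 50
Step 2: curr=8, set curr.next=prev(50) | reversed so far: 8 -> 50
Step 3: curr=28, set curr.next=prev(8) | reversed so far: 28 -> 8 -> 50
Step 4: curr=26, set curr.next=prev(28) | reversed so far: 26 -> 28 -> 8 -> 50
Step 5: curr=3, set curr.next=prev(26) | reversed so far: 3 -> 26 -> 28 -> 8 -> 50

3 -> 26 -> 28 -> 8 -> 50 -> None


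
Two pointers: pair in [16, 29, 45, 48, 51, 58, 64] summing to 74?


lo=0(16)+hi=6(64)=80
lo=0(16)+hi=5(58)=74

Yes: 16+58=74


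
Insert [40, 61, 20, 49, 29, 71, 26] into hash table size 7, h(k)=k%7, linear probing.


Insert 40: h=5 -> slot 5
Insert 61: h=5, 1 probes -> slot 6
Insert 20: h=6, 1 probes -> slot 0
Insert 49: h=0, 1 probes -> slot 1
Insert 29: h=1, 1 probes -> slot 2
Insert 71: h=1, 2 probes -> slot 3
Insert 26: h=5, 6 probes -> slot 4

Table: [20, 49, 29, 71, 26, 40, 61]


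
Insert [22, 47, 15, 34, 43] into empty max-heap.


Insert 22: [22]
Insert 47: [47, 22]
Insert 15: [47, 22, 15]
Insert 34: [47, 34, 15, 22]
Insert 43: [47, 43, 15, 22, 34]

Final heap: [47, 43, 15, 22, 34]


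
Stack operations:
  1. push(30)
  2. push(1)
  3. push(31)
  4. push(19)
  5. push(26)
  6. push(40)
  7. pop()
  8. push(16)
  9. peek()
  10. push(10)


push(30) -> [30]
push(1) -> [30, 1]
push(31) -> [30, 1, 31]
push(19) -> [30, 1, 31, 19]
push(26) -> [30, 1, 31, 19, 26]
push(40) -> [30, 1, 31, 19, 26, 40]
pop()->40, [30, 1, 31, 19, 26]
push(16) -> [30, 1, 31, 19, 26, 16]
peek()->16
push(10) -> [30, 1, 31, 19, 26, 16, 10]

Final stack: [30, 1, 31, 19, 26, 16, 10]


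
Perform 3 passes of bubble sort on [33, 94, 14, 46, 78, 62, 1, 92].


Initial: [33, 94, 14, 46, 78, 62, 1, 92]
Pass 1: [33, 14, 46, 78, 62, 1, 92, 94] (6 swaps)
Pass 2: [14, 33, 46, 62, 1, 78, 92, 94] (3 swaps)
Pass 3: [14, 33, 46, 1, 62, 78, 92, 94] (1 swaps)

After 3 passes: [14, 33, 46, 1, 62, 78, 92, 94]


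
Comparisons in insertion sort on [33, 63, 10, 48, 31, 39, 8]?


Algorithm: insertion sort
Input: [33, 63, 10, 48, 31, 39, 8]
Sorted: [8, 10, 31, 33, 39, 48, 63]

18


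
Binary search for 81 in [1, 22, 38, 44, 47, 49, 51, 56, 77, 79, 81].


Step 1: lo=0, hi=10, mid=5, val=49
Step 2: lo=6, hi=10, mid=8, val=77
Step 3: lo=9, hi=10, mid=9, val=79
Step 4: lo=10, hi=10, mid=10, val=81

Found at index 10


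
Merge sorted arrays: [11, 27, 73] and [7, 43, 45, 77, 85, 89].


Take 7 from B
Take 11 from A
Take 27 from A
Take 43 from B
Take 45 from B
Take 73 from A

Merged: [7, 11, 27, 43, 45, 73, 77, 85, 89]


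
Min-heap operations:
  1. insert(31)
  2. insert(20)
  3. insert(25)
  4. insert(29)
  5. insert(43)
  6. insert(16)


insert(31) -> [31]
insert(20) -> [20, 31]
insert(25) -> [20, 31, 25]
insert(29) -> [20, 29, 25, 31]
insert(43) -> [20, 29, 25, 31, 43]
insert(16) -> [16, 29, 20, 31, 43, 25]

Final heap: [16, 29, 20, 31, 43, 25]


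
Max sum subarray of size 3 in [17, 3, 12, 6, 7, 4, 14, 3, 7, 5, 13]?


[0:3]: 32
[1:4]: 21
[2:5]: 25
[3:6]: 17
[4:7]: 25
[5:8]: 21
[6:9]: 24
[7:10]: 15
[8:11]: 25

Max: 32 at [0:3]


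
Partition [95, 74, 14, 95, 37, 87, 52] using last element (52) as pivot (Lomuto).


Pivot: 52
  14 <= 52: swap -> [14, 74, 95, 95, 37, 87, 52]
  37 <= 52: swap -> [14, 37, 95, 95, 74, 87, 52]
Place pivot at 2: [14, 37, 52, 95, 74, 87, 95]

Partitioned: [14, 37, 52, 95, 74, 87, 95]


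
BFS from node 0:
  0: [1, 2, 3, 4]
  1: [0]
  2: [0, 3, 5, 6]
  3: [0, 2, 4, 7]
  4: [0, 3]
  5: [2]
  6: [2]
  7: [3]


Visit 0, enqueue [1, 2, 3, 4]
Visit 1, enqueue []
Visit 2, enqueue [5, 6]
Visit 3, enqueue [7]
Visit 4, enqueue []
Visit 5, enqueue []
Visit 6, enqueue []
Visit 7, enqueue []

BFS order: [0, 1, 2, 3, 4, 5, 6, 7]


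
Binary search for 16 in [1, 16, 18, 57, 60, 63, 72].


Step 1: lo=0, hi=6, mid=3, val=57
Step 2: lo=0, hi=2, mid=1, val=16

Found at index 1


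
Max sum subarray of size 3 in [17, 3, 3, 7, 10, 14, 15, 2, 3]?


[0:3]: 23
[1:4]: 13
[2:5]: 20
[3:6]: 31
[4:7]: 39
[5:8]: 31
[6:9]: 20

Max: 39 at [4:7]


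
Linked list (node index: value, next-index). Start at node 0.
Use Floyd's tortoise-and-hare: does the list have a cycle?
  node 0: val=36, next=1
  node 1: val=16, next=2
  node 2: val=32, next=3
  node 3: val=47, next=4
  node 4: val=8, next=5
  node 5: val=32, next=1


Floyd's tortoise (slow, +1) and hare (fast, +2):
  init: slow=0, fast=0
  step 1: slow=1, fast=2
  step 2: slow=2, fast=4
  step 3: slow=3, fast=1
  step 4: slow=4, fast=3
  step 5: slow=5, fast=5
  slow == fast at node 5: cycle detected

Cycle: yes


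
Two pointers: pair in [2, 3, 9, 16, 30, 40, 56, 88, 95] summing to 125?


lo=0(2)+hi=8(95)=97
lo=1(3)+hi=8(95)=98
lo=2(9)+hi=8(95)=104
lo=3(16)+hi=8(95)=111
lo=4(30)+hi=8(95)=125

Yes: 30+95=125


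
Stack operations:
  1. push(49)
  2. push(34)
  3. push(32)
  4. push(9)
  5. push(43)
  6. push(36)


push(49) -> [49]
push(34) -> [49, 34]
push(32) -> [49, 34, 32]
push(9) -> [49, 34, 32, 9]
push(43) -> [49, 34, 32, 9, 43]
push(36) -> [49, 34, 32, 9, 43, 36]

Final stack: [49, 34, 32, 9, 43, 36]


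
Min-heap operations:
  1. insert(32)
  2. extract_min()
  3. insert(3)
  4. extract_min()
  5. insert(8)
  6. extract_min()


insert(32) -> [32]
extract_min()->32, []
insert(3) -> [3]
extract_min()->3, []
insert(8) -> [8]
extract_min()->8, []

Final heap: []


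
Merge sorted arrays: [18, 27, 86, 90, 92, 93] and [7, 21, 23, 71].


Take 7 from B
Take 18 from A
Take 21 from B
Take 23 from B
Take 27 from A
Take 71 from B

Merged: [7, 18, 21, 23, 27, 71, 86, 90, 92, 93]


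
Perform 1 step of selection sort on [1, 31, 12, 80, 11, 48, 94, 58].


Initial: [1, 31, 12, 80, 11, 48, 94, 58]
Step 1: min=1 at 0
  Swap: [1, 31, 12, 80, 11, 48, 94, 58]

After 1 step: [1, 31, 12, 80, 11, 48, 94, 58]


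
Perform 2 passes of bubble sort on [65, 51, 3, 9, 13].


Initial: [65, 51, 3, 9, 13]
Pass 1: [51, 3, 9, 13, 65] (4 swaps)
Pass 2: [3, 9, 13, 51, 65] (3 swaps)

After 2 passes: [3, 9, 13, 51, 65]


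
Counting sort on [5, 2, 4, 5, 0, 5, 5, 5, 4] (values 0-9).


Input: [5, 2, 4, 5, 0, 5, 5, 5, 4]
Counts: [1, 0, 1, 0, 2, 5, 0, 0, 0, 0]

Sorted: [0, 2, 4, 4, 5, 5, 5, 5, 5]


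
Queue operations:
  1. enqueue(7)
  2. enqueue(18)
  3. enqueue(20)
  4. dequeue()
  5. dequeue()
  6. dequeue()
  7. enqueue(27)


enqueue(7) -> [7]
enqueue(18) -> [7, 18]
enqueue(20) -> [7, 18, 20]
dequeue()->7, [18, 20]
dequeue()->18, [20]
dequeue()->20, []
enqueue(27) -> [27]

Final queue: [27]


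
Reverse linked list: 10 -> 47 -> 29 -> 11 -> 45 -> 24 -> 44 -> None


Step 1: curr=10, set curr.next=prev(None) | reversed so far: 10
Step 2: curr=47, set curr.next=prev(10) | reversed so far: 47 -> 10
Step 3: curr=29, set curr.next=prev(47) | reversed so far: 29 -> 47 -> 10
Step 4: curr=11, set curr.next=prev(29) | reversed so far: 11 -> 29 -> 47 -> 10
Step 5: curr=45, set curr.next=prev(11) | reversed so far: 45 -> 11 -> 29 -> 47 -> 10
Step 6: curr=24, set curr.next=prev(45) | reversed so far: 24 -> 45 -> 11 -> 29 -> 47 -> 10
Step 7: curr=44, set curr.next=prev(24) | reversed so far: 44 -> 24 -> 45 -> 11 -> 29 -> 47 -> 10

44 -> 24 -> 45 -> 11 -> 29 -> 47 -> 10 -> None


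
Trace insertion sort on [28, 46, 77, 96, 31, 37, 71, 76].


Initial: [28, 46, 77, 96, 31, 37, 71, 76]
Insert 46: [28, 46, 77, 96, 31, 37, 71, 76]
Insert 77: [28, 46, 77, 96, 31, 37, 71, 76]
Insert 96: [28, 46, 77, 96, 31, 37, 71, 76]
Insert 31: [28, 31, 46, 77, 96, 37, 71, 76]
Insert 37: [28, 31, 37, 46, 77, 96, 71, 76]
Insert 71: [28, 31, 37, 46, 71, 77, 96, 76]
Insert 76: [28, 31, 37, 46, 71, 76, 77, 96]

Sorted: [28, 31, 37, 46, 71, 76, 77, 96]


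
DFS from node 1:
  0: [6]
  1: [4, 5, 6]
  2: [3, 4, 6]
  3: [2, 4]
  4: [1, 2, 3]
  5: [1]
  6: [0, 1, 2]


Visit 1, push [6, 5, 4]
Visit 4, push [3, 2]
Visit 2, push [6, 3]
Visit 3, push []
Visit 6, push [0]
Visit 0, push []
Visit 5, push []

DFS order: [1, 4, 2, 3, 6, 0, 5]


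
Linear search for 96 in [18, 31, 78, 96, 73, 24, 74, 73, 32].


i=0: 18!=96
i=1: 31!=96
i=2: 78!=96
i=3: 96==96 found!

Found at 3, 4 comps


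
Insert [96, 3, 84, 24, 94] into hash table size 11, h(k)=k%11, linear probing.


Insert 96: h=8 -> slot 8
Insert 3: h=3 -> slot 3
Insert 84: h=7 -> slot 7
Insert 24: h=2 -> slot 2
Insert 94: h=6 -> slot 6

Table: [None, None, 24, 3, None, None, 94, 84, 96, None, None]


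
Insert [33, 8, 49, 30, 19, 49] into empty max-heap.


Insert 33: [33]
Insert 8: [33, 8]
Insert 49: [49, 8, 33]
Insert 30: [49, 30, 33, 8]
Insert 19: [49, 30, 33, 8, 19]
Insert 49: [49, 30, 49, 8, 19, 33]

Final heap: [49, 30, 49, 8, 19, 33]


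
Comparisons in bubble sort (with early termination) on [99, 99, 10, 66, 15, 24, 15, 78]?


Algorithm: bubble sort (with early termination)
Input: [99, 99, 10, 66, 15, 24, 15, 78]
Sorted: [10, 15, 15, 24, 66, 78, 99, 99]

25


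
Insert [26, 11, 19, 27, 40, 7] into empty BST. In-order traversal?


Insert 26: root
Insert 11: L from 26
Insert 19: L from 26 -> R from 11
Insert 27: R from 26
Insert 40: R from 26 -> R from 27
Insert 7: L from 26 -> L from 11

In-order: [7, 11, 19, 26, 27, 40]


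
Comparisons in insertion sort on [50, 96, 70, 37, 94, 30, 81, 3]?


Algorithm: insertion sort
Input: [50, 96, 70, 37, 94, 30, 81, 3]
Sorted: [3, 30, 37, 50, 70, 81, 94, 96]

23


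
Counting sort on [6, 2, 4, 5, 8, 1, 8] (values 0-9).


Input: [6, 2, 4, 5, 8, 1, 8]
Counts: [0, 1, 1, 0, 1, 1, 1, 0, 2, 0]

Sorted: [1, 2, 4, 5, 6, 8, 8]


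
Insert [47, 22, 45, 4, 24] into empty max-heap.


Insert 47: [47]
Insert 22: [47, 22]
Insert 45: [47, 22, 45]
Insert 4: [47, 22, 45, 4]
Insert 24: [47, 24, 45, 4, 22]

Final heap: [47, 24, 45, 4, 22]


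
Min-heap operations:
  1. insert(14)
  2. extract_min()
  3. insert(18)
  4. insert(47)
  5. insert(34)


insert(14) -> [14]
extract_min()->14, []
insert(18) -> [18]
insert(47) -> [18, 47]
insert(34) -> [18, 47, 34]

Final heap: [18, 47, 34]


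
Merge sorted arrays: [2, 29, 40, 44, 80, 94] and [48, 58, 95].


Take 2 from A
Take 29 from A
Take 40 from A
Take 44 from A
Take 48 from B
Take 58 from B
Take 80 from A
Take 94 from A

Merged: [2, 29, 40, 44, 48, 58, 80, 94, 95]


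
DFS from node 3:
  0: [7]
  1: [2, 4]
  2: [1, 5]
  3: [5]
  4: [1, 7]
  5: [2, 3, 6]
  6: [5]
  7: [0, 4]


Visit 3, push [5]
Visit 5, push [6, 2]
Visit 2, push [1]
Visit 1, push [4]
Visit 4, push [7]
Visit 7, push [0]
Visit 0, push []
Visit 6, push []

DFS order: [3, 5, 2, 1, 4, 7, 0, 6]


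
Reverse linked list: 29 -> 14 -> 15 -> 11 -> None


Step 1: curr=29, set curr.next=prev(None) | reversed so far: 29
Step 2: curr=14, set curr.next=prev(29) | reversed so far: 14 -> 29
Step 3: curr=15, set curr.next=prev(14) | reversed so far: 15 -> 14 -> 29
Step 4: curr=11, set curr.next=prev(15) | reversed so far: 11 -> 15 -> 14 -> 29

11 -> 15 -> 14 -> 29 -> None


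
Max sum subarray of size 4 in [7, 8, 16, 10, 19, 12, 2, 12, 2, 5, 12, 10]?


[0:4]: 41
[1:5]: 53
[2:6]: 57
[3:7]: 43
[4:8]: 45
[5:9]: 28
[6:10]: 21
[7:11]: 31
[8:12]: 29

Max: 57 at [2:6]


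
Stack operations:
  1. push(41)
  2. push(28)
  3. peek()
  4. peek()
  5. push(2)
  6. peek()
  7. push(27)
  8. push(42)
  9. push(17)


push(41) -> [41]
push(28) -> [41, 28]
peek()->28
peek()->28
push(2) -> [41, 28, 2]
peek()->2
push(27) -> [41, 28, 2, 27]
push(42) -> [41, 28, 2, 27, 42]
push(17) -> [41, 28, 2, 27, 42, 17]

Final stack: [41, 28, 2, 27, 42, 17]


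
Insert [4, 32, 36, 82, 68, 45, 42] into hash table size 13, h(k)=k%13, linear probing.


Insert 4: h=4 -> slot 4
Insert 32: h=6 -> slot 6
Insert 36: h=10 -> slot 10
Insert 82: h=4, 1 probes -> slot 5
Insert 68: h=3 -> slot 3
Insert 45: h=6, 1 probes -> slot 7
Insert 42: h=3, 5 probes -> slot 8

Table: [None, None, None, 68, 4, 82, 32, 45, 42, None, 36, None, None]


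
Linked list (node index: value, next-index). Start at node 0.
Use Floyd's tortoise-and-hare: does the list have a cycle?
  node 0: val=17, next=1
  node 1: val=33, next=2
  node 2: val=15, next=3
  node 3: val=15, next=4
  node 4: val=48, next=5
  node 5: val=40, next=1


Floyd's tortoise (slow, +1) and hare (fast, +2):
  init: slow=0, fast=0
  step 1: slow=1, fast=2
  step 2: slow=2, fast=4
  step 3: slow=3, fast=1
  step 4: slow=4, fast=3
  step 5: slow=5, fast=5
  slow == fast at node 5: cycle detected

Cycle: yes


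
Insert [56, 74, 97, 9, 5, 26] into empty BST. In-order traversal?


Insert 56: root
Insert 74: R from 56
Insert 97: R from 56 -> R from 74
Insert 9: L from 56
Insert 5: L from 56 -> L from 9
Insert 26: L from 56 -> R from 9

In-order: [5, 9, 26, 56, 74, 97]


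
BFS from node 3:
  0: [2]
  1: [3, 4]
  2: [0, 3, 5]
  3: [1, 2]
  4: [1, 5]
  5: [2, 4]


Visit 3, enqueue [1, 2]
Visit 1, enqueue [4]
Visit 2, enqueue [0, 5]
Visit 4, enqueue []
Visit 0, enqueue []
Visit 5, enqueue []

BFS order: [3, 1, 2, 4, 0, 5]


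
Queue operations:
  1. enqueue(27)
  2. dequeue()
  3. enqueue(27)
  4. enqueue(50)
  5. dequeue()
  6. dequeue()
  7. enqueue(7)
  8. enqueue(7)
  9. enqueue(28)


enqueue(27) -> [27]
dequeue()->27, []
enqueue(27) -> [27]
enqueue(50) -> [27, 50]
dequeue()->27, [50]
dequeue()->50, []
enqueue(7) -> [7]
enqueue(7) -> [7, 7]
enqueue(28) -> [7, 7, 28]

Final queue: [7, 7, 28]


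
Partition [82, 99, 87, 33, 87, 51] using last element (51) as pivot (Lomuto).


Pivot: 51
  33 <= 51: swap -> [33, 99, 87, 82, 87, 51]
Place pivot at 1: [33, 51, 87, 82, 87, 99]

Partitioned: [33, 51, 87, 82, 87, 99]


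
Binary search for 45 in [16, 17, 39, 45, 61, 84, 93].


Step 1: lo=0, hi=6, mid=3, val=45

Found at index 3


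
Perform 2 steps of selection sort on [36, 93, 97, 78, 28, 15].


Initial: [36, 93, 97, 78, 28, 15]
Step 1: min=15 at 5
  Swap: [15, 93, 97, 78, 28, 36]
Step 2: min=28 at 4
  Swap: [15, 28, 97, 78, 93, 36]

After 2 steps: [15, 28, 97, 78, 93, 36]


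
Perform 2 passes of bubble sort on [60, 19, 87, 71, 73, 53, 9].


Initial: [60, 19, 87, 71, 73, 53, 9]
Pass 1: [19, 60, 71, 73, 53, 9, 87] (5 swaps)
Pass 2: [19, 60, 71, 53, 9, 73, 87] (2 swaps)

After 2 passes: [19, 60, 71, 53, 9, 73, 87]


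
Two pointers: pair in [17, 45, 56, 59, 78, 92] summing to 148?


lo=0(17)+hi=5(92)=109
lo=1(45)+hi=5(92)=137
lo=2(56)+hi=5(92)=148

Yes: 56+92=148


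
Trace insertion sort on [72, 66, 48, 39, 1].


Initial: [72, 66, 48, 39, 1]
Insert 66: [66, 72, 48, 39, 1]
Insert 48: [48, 66, 72, 39, 1]
Insert 39: [39, 48, 66, 72, 1]
Insert 1: [1, 39, 48, 66, 72]

Sorted: [1, 39, 48, 66, 72]


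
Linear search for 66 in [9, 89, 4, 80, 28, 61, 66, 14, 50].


i=0: 9!=66
i=1: 89!=66
i=2: 4!=66
i=3: 80!=66
i=4: 28!=66
i=5: 61!=66
i=6: 66==66 found!

Found at 6, 7 comps


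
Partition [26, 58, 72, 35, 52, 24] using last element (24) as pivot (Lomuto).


Pivot: 24
Place pivot at 0: [24, 58, 72, 35, 52, 26]

Partitioned: [24, 58, 72, 35, 52, 26]


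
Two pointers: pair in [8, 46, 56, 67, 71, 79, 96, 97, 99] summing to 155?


lo=0(8)+hi=8(99)=107
lo=1(46)+hi=8(99)=145
lo=2(56)+hi=8(99)=155

Yes: 56+99=155


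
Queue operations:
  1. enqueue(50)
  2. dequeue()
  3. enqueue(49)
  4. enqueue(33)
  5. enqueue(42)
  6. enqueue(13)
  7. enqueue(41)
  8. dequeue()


enqueue(50) -> [50]
dequeue()->50, []
enqueue(49) -> [49]
enqueue(33) -> [49, 33]
enqueue(42) -> [49, 33, 42]
enqueue(13) -> [49, 33, 42, 13]
enqueue(41) -> [49, 33, 42, 13, 41]
dequeue()->49, [33, 42, 13, 41]

Final queue: [33, 42, 13, 41]


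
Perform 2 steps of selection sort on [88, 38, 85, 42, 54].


Initial: [88, 38, 85, 42, 54]
Step 1: min=38 at 1
  Swap: [38, 88, 85, 42, 54]
Step 2: min=42 at 3
  Swap: [38, 42, 85, 88, 54]

After 2 steps: [38, 42, 85, 88, 54]


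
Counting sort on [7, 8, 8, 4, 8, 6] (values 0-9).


Input: [7, 8, 8, 4, 8, 6]
Counts: [0, 0, 0, 0, 1, 0, 1, 1, 3, 0]

Sorted: [4, 6, 7, 8, 8, 8]


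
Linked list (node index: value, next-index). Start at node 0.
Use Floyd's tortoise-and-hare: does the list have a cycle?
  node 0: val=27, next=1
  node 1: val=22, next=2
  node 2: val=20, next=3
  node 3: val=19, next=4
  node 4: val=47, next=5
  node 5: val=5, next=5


Floyd's tortoise (slow, +1) and hare (fast, +2):
  init: slow=0, fast=0
  step 1: slow=1, fast=2
  step 2: slow=2, fast=4
  step 3: slow=3, fast=5
  step 4: slow=4, fast=5
  step 5: slow=5, fast=5
  slow == fast at node 5: cycle detected

Cycle: yes


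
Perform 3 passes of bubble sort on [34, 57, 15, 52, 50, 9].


Initial: [34, 57, 15, 52, 50, 9]
Pass 1: [34, 15, 52, 50, 9, 57] (4 swaps)
Pass 2: [15, 34, 50, 9, 52, 57] (3 swaps)
Pass 3: [15, 34, 9, 50, 52, 57] (1 swaps)

After 3 passes: [15, 34, 9, 50, 52, 57]


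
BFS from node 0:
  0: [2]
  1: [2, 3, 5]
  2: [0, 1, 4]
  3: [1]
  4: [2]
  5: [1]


Visit 0, enqueue [2]
Visit 2, enqueue [1, 4]
Visit 1, enqueue [3, 5]
Visit 4, enqueue []
Visit 3, enqueue []
Visit 5, enqueue []

BFS order: [0, 2, 1, 4, 3, 5]


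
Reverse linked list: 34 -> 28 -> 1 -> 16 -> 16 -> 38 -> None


Step 1: curr=34, set curr.next=prev(None) | reversed so far: 34
Step 2: curr=28, set curr.next=prev(34) | reversed so far: 28 -> 34
Step 3: curr=1, set curr.next=prev(28) | reversed so far: 1 -> 28 -> 34
Step 4: curr=16, set curr.next=prev(1) | reversed so far: 16 -> 1 -> 28 -> 34
Step 5: curr=16, set curr.next=prev(16) | reversed so far: 16 -> 16 -> 1 -> 28 -> 34
Step 6: curr=38, set curr.next=prev(16) | reversed so far: 38 -> 16 -> 16 -> 1 -> 28 -> 34

38 -> 16 -> 16 -> 1 -> 28 -> 34 -> None


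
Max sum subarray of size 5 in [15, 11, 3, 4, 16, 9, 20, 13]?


[0:5]: 49
[1:6]: 43
[2:7]: 52
[3:8]: 62

Max: 62 at [3:8]


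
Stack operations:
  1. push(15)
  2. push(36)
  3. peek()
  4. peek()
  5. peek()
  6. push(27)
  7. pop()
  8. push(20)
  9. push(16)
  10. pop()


push(15) -> [15]
push(36) -> [15, 36]
peek()->36
peek()->36
peek()->36
push(27) -> [15, 36, 27]
pop()->27, [15, 36]
push(20) -> [15, 36, 20]
push(16) -> [15, 36, 20, 16]
pop()->16, [15, 36, 20]

Final stack: [15, 36, 20]


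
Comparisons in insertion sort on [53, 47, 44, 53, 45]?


Algorithm: insertion sort
Input: [53, 47, 44, 53, 45]
Sorted: [44, 45, 47, 53, 53]

8


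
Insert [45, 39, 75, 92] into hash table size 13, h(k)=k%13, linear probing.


Insert 45: h=6 -> slot 6
Insert 39: h=0 -> slot 0
Insert 75: h=10 -> slot 10
Insert 92: h=1 -> slot 1

Table: [39, 92, None, None, None, None, 45, None, None, None, 75, None, None]


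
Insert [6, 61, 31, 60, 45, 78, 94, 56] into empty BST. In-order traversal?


Insert 6: root
Insert 61: R from 6
Insert 31: R from 6 -> L from 61
Insert 60: R from 6 -> L from 61 -> R from 31
Insert 45: R from 6 -> L from 61 -> R from 31 -> L from 60
Insert 78: R from 6 -> R from 61
Insert 94: R from 6 -> R from 61 -> R from 78
Insert 56: R from 6 -> L from 61 -> R from 31 -> L from 60 -> R from 45

In-order: [6, 31, 45, 56, 60, 61, 78, 94]


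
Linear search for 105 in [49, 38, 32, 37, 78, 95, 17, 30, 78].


i=0: 49!=105
i=1: 38!=105
i=2: 32!=105
i=3: 37!=105
i=4: 78!=105
i=5: 95!=105
i=6: 17!=105
i=7: 30!=105
i=8: 78!=105

Not found, 9 comps


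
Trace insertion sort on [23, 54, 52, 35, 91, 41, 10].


Initial: [23, 54, 52, 35, 91, 41, 10]
Insert 54: [23, 54, 52, 35, 91, 41, 10]
Insert 52: [23, 52, 54, 35, 91, 41, 10]
Insert 35: [23, 35, 52, 54, 91, 41, 10]
Insert 91: [23, 35, 52, 54, 91, 41, 10]
Insert 41: [23, 35, 41, 52, 54, 91, 10]
Insert 10: [10, 23, 35, 41, 52, 54, 91]

Sorted: [10, 23, 35, 41, 52, 54, 91]


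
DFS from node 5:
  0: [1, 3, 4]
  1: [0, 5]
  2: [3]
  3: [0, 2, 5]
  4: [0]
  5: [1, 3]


Visit 5, push [3, 1]
Visit 1, push [0]
Visit 0, push [4, 3]
Visit 3, push [2]
Visit 2, push []
Visit 4, push []

DFS order: [5, 1, 0, 3, 2, 4]


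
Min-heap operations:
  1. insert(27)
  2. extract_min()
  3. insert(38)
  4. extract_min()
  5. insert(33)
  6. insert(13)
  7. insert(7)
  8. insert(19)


insert(27) -> [27]
extract_min()->27, []
insert(38) -> [38]
extract_min()->38, []
insert(33) -> [33]
insert(13) -> [13, 33]
insert(7) -> [7, 33, 13]
insert(19) -> [7, 19, 13, 33]

Final heap: [7, 19, 13, 33]


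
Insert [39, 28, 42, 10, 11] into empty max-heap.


Insert 39: [39]
Insert 28: [39, 28]
Insert 42: [42, 28, 39]
Insert 10: [42, 28, 39, 10]
Insert 11: [42, 28, 39, 10, 11]

Final heap: [42, 28, 39, 10, 11]


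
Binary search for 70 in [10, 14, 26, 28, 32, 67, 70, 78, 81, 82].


Step 1: lo=0, hi=9, mid=4, val=32
Step 2: lo=5, hi=9, mid=7, val=78
Step 3: lo=5, hi=6, mid=5, val=67
Step 4: lo=6, hi=6, mid=6, val=70

Found at index 6


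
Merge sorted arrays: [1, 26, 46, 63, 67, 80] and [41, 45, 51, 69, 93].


Take 1 from A
Take 26 from A
Take 41 from B
Take 45 from B
Take 46 from A
Take 51 from B
Take 63 from A
Take 67 from A
Take 69 from B
Take 80 from A

Merged: [1, 26, 41, 45, 46, 51, 63, 67, 69, 80, 93]


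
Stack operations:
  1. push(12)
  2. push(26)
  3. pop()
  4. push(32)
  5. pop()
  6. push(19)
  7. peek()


push(12) -> [12]
push(26) -> [12, 26]
pop()->26, [12]
push(32) -> [12, 32]
pop()->32, [12]
push(19) -> [12, 19]
peek()->19

Final stack: [12, 19]


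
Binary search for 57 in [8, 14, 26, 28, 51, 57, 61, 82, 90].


Step 1: lo=0, hi=8, mid=4, val=51
Step 2: lo=5, hi=8, mid=6, val=61
Step 3: lo=5, hi=5, mid=5, val=57

Found at index 5


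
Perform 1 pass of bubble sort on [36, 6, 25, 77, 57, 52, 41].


Initial: [36, 6, 25, 77, 57, 52, 41]
Pass 1: [6, 25, 36, 57, 52, 41, 77] (5 swaps)

After 1 pass: [6, 25, 36, 57, 52, 41, 77]


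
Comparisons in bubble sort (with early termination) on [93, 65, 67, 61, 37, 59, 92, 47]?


Algorithm: bubble sort (with early termination)
Input: [93, 65, 67, 61, 37, 59, 92, 47]
Sorted: [37, 47, 59, 61, 65, 67, 92, 93]

28


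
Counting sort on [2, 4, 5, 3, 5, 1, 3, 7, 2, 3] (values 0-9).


Input: [2, 4, 5, 3, 5, 1, 3, 7, 2, 3]
Counts: [0, 1, 2, 3, 1, 2, 0, 1, 0, 0]

Sorted: [1, 2, 2, 3, 3, 3, 4, 5, 5, 7]


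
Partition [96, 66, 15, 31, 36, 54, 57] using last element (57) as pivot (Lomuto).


Pivot: 57
  15 <= 57: swap -> [15, 66, 96, 31, 36, 54, 57]
  31 <= 57: swap -> [15, 31, 96, 66, 36, 54, 57]
  36 <= 57: swap -> [15, 31, 36, 66, 96, 54, 57]
  54 <= 57: swap -> [15, 31, 36, 54, 96, 66, 57]
Place pivot at 4: [15, 31, 36, 54, 57, 66, 96]

Partitioned: [15, 31, 36, 54, 57, 66, 96]


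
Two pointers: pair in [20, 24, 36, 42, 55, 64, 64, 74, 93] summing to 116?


lo=0(20)+hi=8(93)=113
lo=1(24)+hi=8(93)=117
lo=1(24)+hi=7(74)=98
lo=2(36)+hi=7(74)=110
lo=3(42)+hi=7(74)=116

Yes: 42+74=116


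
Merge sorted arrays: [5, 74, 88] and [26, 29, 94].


Take 5 from A
Take 26 from B
Take 29 from B
Take 74 from A
Take 88 from A

Merged: [5, 26, 29, 74, 88, 94]


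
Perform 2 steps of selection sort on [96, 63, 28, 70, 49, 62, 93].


Initial: [96, 63, 28, 70, 49, 62, 93]
Step 1: min=28 at 2
  Swap: [28, 63, 96, 70, 49, 62, 93]
Step 2: min=49 at 4
  Swap: [28, 49, 96, 70, 63, 62, 93]

After 2 steps: [28, 49, 96, 70, 63, 62, 93]


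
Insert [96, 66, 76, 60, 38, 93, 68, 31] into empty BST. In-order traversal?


Insert 96: root
Insert 66: L from 96
Insert 76: L from 96 -> R from 66
Insert 60: L from 96 -> L from 66
Insert 38: L from 96 -> L from 66 -> L from 60
Insert 93: L from 96 -> R from 66 -> R from 76
Insert 68: L from 96 -> R from 66 -> L from 76
Insert 31: L from 96 -> L from 66 -> L from 60 -> L from 38

In-order: [31, 38, 60, 66, 68, 76, 93, 96]


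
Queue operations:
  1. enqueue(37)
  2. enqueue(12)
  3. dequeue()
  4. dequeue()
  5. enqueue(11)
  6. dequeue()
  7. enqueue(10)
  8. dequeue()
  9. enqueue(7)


enqueue(37) -> [37]
enqueue(12) -> [37, 12]
dequeue()->37, [12]
dequeue()->12, []
enqueue(11) -> [11]
dequeue()->11, []
enqueue(10) -> [10]
dequeue()->10, []
enqueue(7) -> [7]

Final queue: [7]


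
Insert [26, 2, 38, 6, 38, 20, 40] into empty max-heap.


Insert 26: [26]
Insert 2: [26, 2]
Insert 38: [38, 2, 26]
Insert 6: [38, 6, 26, 2]
Insert 38: [38, 38, 26, 2, 6]
Insert 20: [38, 38, 26, 2, 6, 20]
Insert 40: [40, 38, 38, 2, 6, 20, 26]

Final heap: [40, 38, 38, 2, 6, 20, 26]


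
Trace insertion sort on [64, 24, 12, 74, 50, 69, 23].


Initial: [64, 24, 12, 74, 50, 69, 23]
Insert 24: [24, 64, 12, 74, 50, 69, 23]
Insert 12: [12, 24, 64, 74, 50, 69, 23]
Insert 74: [12, 24, 64, 74, 50, 69, 23]
Insert 50: [12, 24, 50, 64, 74, 69, 23]
Insert 69: [12, 24, 50, 64, 69, 74, 23]
Insert 23: [12, 23, 24, 50, 64, 69, 74]

Sorted: [12, 23, 24, 50, 64, 69, 74]


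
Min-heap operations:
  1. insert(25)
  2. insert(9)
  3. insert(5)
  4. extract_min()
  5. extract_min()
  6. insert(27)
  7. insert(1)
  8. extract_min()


insert(25) -> [25]
insert(9) -> [9, 25]
insert(5) -> [5, 25, 9]
extract_min()->5, [9, 25]
extract_min()->9, [25]
insert(27) -> [25, 27]
insert(1) -> [1, 27, 25]
extract_min()->1, [25, 27]

Final heap: [25, 27]


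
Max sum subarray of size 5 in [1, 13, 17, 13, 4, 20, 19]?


[0:5]: 48
[1:6]: 67
[2:7]: 73

Max: 73 at [2:7]


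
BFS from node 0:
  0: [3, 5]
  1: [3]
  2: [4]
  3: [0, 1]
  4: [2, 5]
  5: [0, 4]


Visit 0, enqueue [3, 5]
Visit 3, enqueue [1]
Visit 5, enqueue [4]
Visit 1, enqueue []
Visit 4, enqueue [2]
Visit 2, enqueue []

BFS order: [0, 3, 5, 1, 4, 2]


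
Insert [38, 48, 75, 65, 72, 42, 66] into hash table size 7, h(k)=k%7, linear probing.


Insert 38: h=3 -> slot 3
Insert 48: h=6 -> slot 6
Insert 75: h=5 -> slot 5
Insert 65: h=2 -> slot 2
Insert 72: h=2, 2 probes -> slot 4
Insert 42: h=0 -> slot 0
Insert 66: h=3, 5 probes -> slot 1

Table: [42, 66, 65, 38, 72, 75, 48]


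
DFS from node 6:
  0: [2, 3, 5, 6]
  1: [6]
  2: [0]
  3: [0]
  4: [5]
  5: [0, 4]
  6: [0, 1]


Visit 6, push [1, 0]
Visit 0, push [5, 3, 2]
Visit 2, push []
Visit 3, push []
Visit 5, push [4]
Visit 4, push []
Visit 1, push []

DFS order: [6, 0, 2, 3, 5, 4, 1]


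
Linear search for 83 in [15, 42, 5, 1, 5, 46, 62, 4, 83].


i=0: 15!=83
i=1: 42!=83
i=2: 5!=83
i=3: 1!=83
i=4: 5!=83
i=5: 46!=83
i=6: 62!=83
i=7: 4!=83
i=8: 83==83 found!

Found at 8, 9 comps


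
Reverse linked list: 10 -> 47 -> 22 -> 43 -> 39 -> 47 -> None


Step 1: curr=10, set curr.next=prev(None) | reversed so far: 10
Step 2: curr=47, set curr.next=prev(10) | reversed so far: 47 -> 10
Step 3: curr=22, set curr.next=prev(47) | reversed so far: 22 -> 47 -> 10
Step 4: curr=43, set curr.next=prev(22) | reversed so far: 43 -> 22 -> 47 -> 10
Step 5: curr=39, set curr.next=prev(43) | reversed so far: 39 -> 43 -> 22 -> 47 -> 10
Step 6: curr=47, set curr.next=prev(39) | reversed so far: 47 -> 39 -> 43 -> 22 -> 47 -> 10

47 -> 39 -> 43 -> 22 -> 47 -> 10 -> None


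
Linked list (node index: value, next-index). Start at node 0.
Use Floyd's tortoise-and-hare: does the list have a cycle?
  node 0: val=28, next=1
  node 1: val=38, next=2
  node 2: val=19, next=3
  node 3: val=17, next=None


Floyd's tortoise (slow, +1) and hare (fast, +2):
  init: slow=0, fast=0
  step 1: slow=1, fast=2
  step 2: fast 2->3->None, no cycle

Cycle: no


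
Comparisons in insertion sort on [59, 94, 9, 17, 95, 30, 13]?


Algorithm: insertion sort
Input: [59, 94, 9, 17, 95, 30, 13]
Sorted: [9, 13, 17, 30, 59, 94, 95]

17


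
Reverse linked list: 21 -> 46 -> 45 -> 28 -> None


Step 1: curr=21, set curr.next=prev(None) | reversed so far: 21
Step 2: curr=46, set curr.next=prev(21) | reversed so far: 46 -> 21
Step 3: curr=45, set curr.next=prev(46) | reversed so far: 45 -> 46 -> 21
Step 4: curr=28, set curr.next=prev(45) | reversed so far: 28 -> 45 -> 46 -> 21

28 -> 45 -> 46 -> 21 -> None


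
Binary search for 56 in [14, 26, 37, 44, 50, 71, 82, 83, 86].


Step 1: lo=0, hi=8, mid=4, val=50
Step 2: lo=5, hi=8, mid=6, val=82
Step 3: lo=5, hi=5, mid=5, val=71

Not found


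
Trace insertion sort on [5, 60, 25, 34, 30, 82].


Initial: [5, 60, 25, 34, 30, 82]
Insert 60: [5, 60, 25, 34, 30, 82]
Insert 25: [5, 25, 60, 34, 30, 82]
Insert 34: [5, 25, 34, 60, 30, 82]
Insert 30: [5, 25, 30, 34, 60, 82]
Insert 82: [5, 25, 30, 34, 60, 82]

Sorted: [5, 25, 30, 34, 60, 82]


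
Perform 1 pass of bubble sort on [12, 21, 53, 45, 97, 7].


Initial: [12, 21, 53, 45, 97, 7]
Pass 1: [12, 21, 45, 53, 7, 97] (2 swaps)

After 1 pass: [12, 21, 45, 53, 7, 97]


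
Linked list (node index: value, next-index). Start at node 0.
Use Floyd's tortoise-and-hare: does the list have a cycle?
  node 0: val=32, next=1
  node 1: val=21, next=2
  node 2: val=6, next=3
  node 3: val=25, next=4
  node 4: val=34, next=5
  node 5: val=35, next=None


Floyd's tortoise (slow, +1) and hare (fast, +2):
  init: slow=0, fast=0
  step 1: slow=1, fast=2
  step 2: slow=2, fast=4
  step 3: fast 4->5->None, no cycle

Cycle: no


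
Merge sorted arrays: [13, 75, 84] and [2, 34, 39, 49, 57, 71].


Take 2 from B
Take 13 from A
Take 34 from B
Take 39 from B
Take 49 from B
Take 57 from B
Take 71 from B

Merged: [2, 13, 34, 39, 49, 57, 71, 75, 84]


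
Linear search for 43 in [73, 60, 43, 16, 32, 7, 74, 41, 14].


i=0: 73!=43
i=1: 60!=43
i=2: 43==43 found!

Found at 2, 3 comps


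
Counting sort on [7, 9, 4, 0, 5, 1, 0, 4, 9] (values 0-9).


Input: [7, 9, 4, 0, 5, 1, 0, 4, 9]
Counts: [2, 1, 0, 0, 2, 1, 0, 1, 0, 2]

Sorted: [0, 0, 1, 4, 4, 5, 7, 9, 9]


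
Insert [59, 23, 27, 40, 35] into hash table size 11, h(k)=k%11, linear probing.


Insert 59: h=4 -> slot 4
Insert 23: h=1 -> slot 1
Insert 27: h=5 -> slot 5
Insert 40: h=7 -> slot 7
Insert 35: h=2 -> slot 2

Table: [None, 23, 35, None, 59, 27, None, 40, None, None, None]


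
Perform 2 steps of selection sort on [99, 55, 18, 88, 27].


Initial: [99, 55, 18, 88, 27]
Step 1: min=18 at 2
  Swap: [18, 55, 99, 88, 27]
Step 2: min=27 at 4
  Swap: [18, 27, 99, 88, 55]

After 2 steps: [18, 27, 99, 88, 55]


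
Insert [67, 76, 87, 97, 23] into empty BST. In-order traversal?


Insert 67: root
Insert 76: R from 67
Insert 87: R from 67 -> R from 76
Insert 97: R from 67 -> R from 76 -> R from 87
Insert 23: L from 67

In-order: [23, 67, 76, 87, 97]


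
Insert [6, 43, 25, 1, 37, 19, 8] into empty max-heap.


Insert 6: [6]
Insert 43: [43, 6]
Insert 25: [43, 6, 25]
Insert 1: [43, 6, 25, 1]
Insert 37: [43, 37, 25, 1, 6]
Insert 19: [43, 37, 25, 1, 6, 19]
Insert 8: [43, 37, 25, 1, 6, 19, 8]

Final heap: [43, 37, 25, 1, 6, 19, 8]


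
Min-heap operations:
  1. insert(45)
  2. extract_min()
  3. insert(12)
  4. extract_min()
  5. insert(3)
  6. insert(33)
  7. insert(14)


insert(45) -> [45]
extract_min()->45, []
insert(12) -> [12]
extract_min()->12, []
insert(3) -> [3]
insert(33) -> [3, 33]
insert(14) -> [3, 33, 14]

Final heap: [3, 33, 14]


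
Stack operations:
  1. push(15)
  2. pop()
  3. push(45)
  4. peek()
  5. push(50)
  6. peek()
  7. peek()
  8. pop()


push(15) -> [15]
pop()->15, []
push(45) -> [45]
peek()->45
push(50) -> [45, 50]
peek()->50
peek()->50
pop()->50, [45]

Final stack: [45]


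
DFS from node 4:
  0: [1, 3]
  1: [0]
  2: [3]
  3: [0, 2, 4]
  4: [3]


Visit 4, push [3]
Visit 3, push [2, 0]
Visit 0, push [1]
Visit 1, push []
Visit 2, push []

DFS order: [4, 3, 0, 1, 2]


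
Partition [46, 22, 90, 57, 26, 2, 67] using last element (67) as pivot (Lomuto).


Pivot: 67
  46 <= 67: advance i (no swap)
  22 <= 67: advance i (no swap)
  57 <= 67: swap -> [46, 22, 57, 90, 26, 2, 67]
  26 <= 67: swap -> [46, 22, 57, 26, 90, 2, 67]
  2 <= 67: swap -> [46, 22, 57, 26, 2, 90, 67]
Place pivot at 5: [46, 22, 57, 26, 2, 67, 90]

Partitioned: [46, 22, 57, 26, 2, 67, 90]


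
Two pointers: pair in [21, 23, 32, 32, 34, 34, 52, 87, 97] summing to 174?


lo=0(21)+hi=8(97)=118
lo=1(23)+hi=8(97)=120
lo=2(32)+hi=8(97)=129
lo=3(32)+hi=8(97)=129
lo=4(34)+hi=8(97)=131
lo=5(34)+hi=8(97)=131
lo=6(52)+hi=8(97)=149
lo=7(87)+hi=8(97)=184

No pair found


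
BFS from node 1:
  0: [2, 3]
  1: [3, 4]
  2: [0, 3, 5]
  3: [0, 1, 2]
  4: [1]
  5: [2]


Visit 1, enqueue [3, 4]
Visit 3, enqueue [0, 2]
Visit 4, enqueue []
Visit 0, enqueue []
Visit 2, enqueue [5]
Visit 5, enqueue []

BFS order: [1, 3, 4, 0, 2, 5]


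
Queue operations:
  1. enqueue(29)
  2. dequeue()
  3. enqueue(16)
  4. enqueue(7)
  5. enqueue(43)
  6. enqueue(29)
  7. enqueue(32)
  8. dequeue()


enqueue(29) -> [29]
dequeue()->29, []
enqueue(16) -> [16]
enqueue(7) -> [16, 7]
enqueue(43) -> [16, 7, 43]
enqueue(29) -> [16, 7, 43, 29]
enqueue(32) -> [16, 7, 43, 29, 32]
dequeue()->16, [7, 43, 29, 32]

Final queue: [7, 43, 29, 32]


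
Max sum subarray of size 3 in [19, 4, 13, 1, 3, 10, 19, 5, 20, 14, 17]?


[0:3]: 36
[1:4]: 18
[2:5]: 17
[3:6]: 14
[4:7]: 32
[5:8]: 34
[6:9]: 44
[7:10]: 39
[8:11]: 51

Max: 51 at [8:11]


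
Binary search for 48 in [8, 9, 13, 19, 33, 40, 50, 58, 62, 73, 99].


Step 1: lo=0, hi=10, mid=5, val=40
Step 2: lo=6, hi=10, mid=8, val=62
Step 3: lo=6, hi=7, mid=6, val=50

Not found


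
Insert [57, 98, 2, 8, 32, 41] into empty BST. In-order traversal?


Insert 57: root
Insert 98: R from 57
Insert 2: L from 57
Insert 8: L from 57 -> R from 2
Insert 32: L from 57 -> R from 2 -> R from 8
Insert 41: L from 57 -> R from 2 -> R from 8 -> R from 32

In-order: [2, 8, 32, 41, 57, 98]


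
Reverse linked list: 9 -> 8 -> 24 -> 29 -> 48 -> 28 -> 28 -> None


Step 1: curr=9, set curr.next=prev(None) | reversed so far: 9
Step 2: curr=8, set curr.next=prev(9) | reversed so far: 8 -> 9
Step 3: curr=24, set curr.next=prev(8) | reversed so far: 24 -> 8 -> 9
Step 4: curr=29, set curr.next=prev(24) | reversed so far: 29 -> 24 -> 8 -> 9
Step 5: curr=48, set curr.next=prev(29) | reversed so far: 48 -> 29 -> 24 -> 8 -> 9
Step 6: curr=28, set curr.next=prev(48) | reversed so far: 28 -> 48 -> 29 -> 24 -> 8 -> 9
Step 7: curr=28, set curr.next=prev(28) | reversed so far: 28 -> 28 -> 48 -> 29 -> 24 -> 8 -> 9

28 -> 28 -> 48 -> 29 -> 24 -> 8 -> 9 -> None


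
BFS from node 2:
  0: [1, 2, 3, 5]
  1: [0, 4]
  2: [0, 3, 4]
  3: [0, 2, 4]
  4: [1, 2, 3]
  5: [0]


Visit 2, enqueue [0, 3, 4]
Visit 0, enqueue [1, 5]
Visit 3, enqueue []
Visit 4, enqueue []
Visit 1, enqueue []
Visit 5, enqueue []

BFS order: [2, 0, 3, 4, 1, 5]


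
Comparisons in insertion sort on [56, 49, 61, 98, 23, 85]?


Algorithm: insertion sort
Input: [56, 49, 61, 98, 23, 85]
Sorted: [23, 49, 56, 61, 85, 98]

9


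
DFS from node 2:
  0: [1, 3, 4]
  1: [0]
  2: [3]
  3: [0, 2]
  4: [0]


Visit 2, push [3]
Visit 3, push [0]
Visit 0, push [4, 1]
Visit 1, push []
Visit 4, push []

DFS order: [2, 3, 0, 1, 4]


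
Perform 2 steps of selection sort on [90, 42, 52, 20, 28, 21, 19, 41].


Initial: [90, 42, 52, 20, 28, 21, 19, 41]
Step 1: min=19 at 6
  Swap: [19, 42, 52, 20, 28, 21, 90, 41]
Step 2: min=20 at 3
  Swap: [19, 20, 52, 42, 28, 21, 90, 41]

After 2 steps: [19, 20, 52, 42, 28, 21, 90, 41]


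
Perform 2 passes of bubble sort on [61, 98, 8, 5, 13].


Initial: [61, 98, 8, 5, 13]
Pass 1: [61, 8, 5, 13, 98] (3 swaps)
Pass 2: [8, 5, 13, 61, 98] (3 swaps)

After 2 passes: [8, 5, 13, 61, 98]


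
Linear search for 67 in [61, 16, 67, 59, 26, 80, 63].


i=0: 61!=67
i=1: 16!=67
i=2: 67==67 found!

Found at 2, 3 comps


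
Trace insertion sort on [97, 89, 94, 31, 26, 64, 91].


Initial: [97, 89, 94, 31, 26, 64, 91]
Insert 89: [89, 97, 94, 31, 26, 64, 91]
Insert 94: [89, 94, 97, 31, 26, 64, 91]
Insert 31: [31, 89, 94, 97, 26, 64, 91]
Insert 26: [26, 31, 89, 94, 97, 64, 91]
Insert 64: [26, 31, 64, 89, 94, 97, 91]
Insert 91: [26, 31, 64, 89, 91, 94, 97]

Sorted: [26, 31, 64, 89, 91, 94, 97]


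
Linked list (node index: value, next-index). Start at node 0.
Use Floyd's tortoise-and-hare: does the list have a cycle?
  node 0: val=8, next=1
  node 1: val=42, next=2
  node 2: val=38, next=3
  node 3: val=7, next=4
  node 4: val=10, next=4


Floyd's tortoise (slow, +1) and hare (fast, +2):
  init: slow=0, fast=0
  step 1: slow=1, fast=2
  step 2: slow=2, fast=4
  step 3: slow=3, fast=4
  step 4: slow=4, fast=4
  slow == fast at node 4: cycle detected

Cycle: yes


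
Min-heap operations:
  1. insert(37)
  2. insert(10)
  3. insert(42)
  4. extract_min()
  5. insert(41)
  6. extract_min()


insert(37) -> [37]
insert(10) -> [10, 37]
insert(42) -> [10, 37, 42]
extract_min()->10, [37, 42]
insert(41) -> [37, 42, 41]
extract_min()->37, [41, 42]

Final heap: [41, 42]


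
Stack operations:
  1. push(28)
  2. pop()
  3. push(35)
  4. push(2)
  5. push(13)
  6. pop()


push(28) -> [28]
pop()->28, []
push(35) -> [35]
push(2) -> [35, 2]
push(13) -> [35, 2, 13]
pop()->13, [35, 2]

Final stack: [35, 2]


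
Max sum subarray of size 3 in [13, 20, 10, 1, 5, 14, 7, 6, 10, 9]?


[0:3]: 43
[1:4]: 31
[2:5]: 16
[3:6]: 20
[4:7]: 26
[5:8]: 27
[6:9]: 23
[7:10]: 25

Max: 43 at [0:3]


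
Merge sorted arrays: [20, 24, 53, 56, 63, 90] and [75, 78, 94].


Take 20 from A
Take 24 from A
Take 53 from A
Take 56 from A
Take 63 from A
Take 75 from B
Take 78 from B
Take 90 from A

Merged: [20, 24, 53, 56, 63, 75, 78, 90, 94]


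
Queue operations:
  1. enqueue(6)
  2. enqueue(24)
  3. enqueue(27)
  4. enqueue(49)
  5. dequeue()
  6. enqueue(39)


enqueue(6) -> [6]
enqueue(24) -> [6, 24]
enqueue(27) -> [6, 24, 27]
enqueue(49) -> [6, 24, 27, 49]
dequeue()->6, [24, 27, 49]
enqueue(39) -> [24, 27, 49, 39]

Final queue: [24, 27, 49, 39]
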